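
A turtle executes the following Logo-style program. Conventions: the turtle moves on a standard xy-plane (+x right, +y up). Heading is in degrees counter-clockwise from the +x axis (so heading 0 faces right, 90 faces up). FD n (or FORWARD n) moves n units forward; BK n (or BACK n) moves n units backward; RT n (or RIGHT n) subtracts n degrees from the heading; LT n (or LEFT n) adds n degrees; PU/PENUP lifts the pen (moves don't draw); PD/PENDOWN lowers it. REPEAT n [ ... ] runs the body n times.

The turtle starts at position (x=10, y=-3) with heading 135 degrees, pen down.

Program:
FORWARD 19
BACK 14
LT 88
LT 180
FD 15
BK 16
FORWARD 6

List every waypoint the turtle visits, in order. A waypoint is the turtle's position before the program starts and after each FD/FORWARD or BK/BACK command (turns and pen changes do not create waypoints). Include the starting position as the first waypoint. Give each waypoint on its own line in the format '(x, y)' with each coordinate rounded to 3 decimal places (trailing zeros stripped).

Answer: (10, -3)
(-3.435, 10.435)
(6.464, 0.536)
(17.435, 10.766)
(5.733, -0.146)
(10.121, 3.946)

Derivation:
Executing turtle program step by step:
Start: pos=(10,-3), heading=135, pen down
FD 19: (10,-3) -> (-3.435,10.435) [heading=135, draw]
BK 14: (-3.435,10.435) -> (6.464,0.536) [heading=135, draw]
LT 88: heading 135 -> 223
LT 180: heading 223 -> 43
FD 15: (6.464,0.536) -> (17.435,10.766) [heading=43, draw]
BK 16: (17.435,10.766) -> (5.733,-0.146) [heading=43, draw]
FD 6: (5.733,-0.146) -> (10.121,3.946) [heading=43, draw]
Final: pos=(10.121,3.946), heading=43, 5 segment(s) drawn
Waypoints (6 total):
(10, -3)
(-3.435, 10.435)
(6.464, 0.536)
(17.435, 10.766)
(5.733, -0.146)
(10.121, 3.946)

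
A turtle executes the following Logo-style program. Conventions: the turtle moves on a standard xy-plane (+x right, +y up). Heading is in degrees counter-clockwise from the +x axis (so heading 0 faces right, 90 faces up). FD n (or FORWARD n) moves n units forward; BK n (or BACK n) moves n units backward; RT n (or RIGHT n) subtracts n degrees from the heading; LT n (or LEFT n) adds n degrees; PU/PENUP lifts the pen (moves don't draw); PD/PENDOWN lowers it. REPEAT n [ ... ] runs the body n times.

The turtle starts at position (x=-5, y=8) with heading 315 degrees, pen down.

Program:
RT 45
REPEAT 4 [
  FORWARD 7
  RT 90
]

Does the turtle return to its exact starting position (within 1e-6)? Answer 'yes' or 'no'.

Executing turtle program step by step:
Start: pos=(-5,8), heading=315, pen down
RT 45: heading 315 -> 270
REPEAT 4 [
  -- iteration 1/4 --
  FD 7: (-5,8) -> (-5,1) [heading=270, draw]
  RT 90: heading 270 -> 180
  -- iteration 2/4 --
  FD 7: (-5,1) -> (-12,1) [heading=180, draw]
  RT 90: heading 180 -> 90
  -- iteration 3/4 --
  FD 7: (-12,1) -> (-12,8) [heading=90, draw]
  RT 90: heading 90 -> 0
  -- iteration 4/4 --
  FD 7: (-12,8) -> (-5,8) [heading=0, draw]
  RT 90: heading 0 -> 270
]
Final: pos=(-5,8), heading=270, 4 segment(s) drawn

Start position: (-5, 8)
Final position: (-5, 8)
Distance = 0; < 1e-6 -> CLOSED

Answer: yes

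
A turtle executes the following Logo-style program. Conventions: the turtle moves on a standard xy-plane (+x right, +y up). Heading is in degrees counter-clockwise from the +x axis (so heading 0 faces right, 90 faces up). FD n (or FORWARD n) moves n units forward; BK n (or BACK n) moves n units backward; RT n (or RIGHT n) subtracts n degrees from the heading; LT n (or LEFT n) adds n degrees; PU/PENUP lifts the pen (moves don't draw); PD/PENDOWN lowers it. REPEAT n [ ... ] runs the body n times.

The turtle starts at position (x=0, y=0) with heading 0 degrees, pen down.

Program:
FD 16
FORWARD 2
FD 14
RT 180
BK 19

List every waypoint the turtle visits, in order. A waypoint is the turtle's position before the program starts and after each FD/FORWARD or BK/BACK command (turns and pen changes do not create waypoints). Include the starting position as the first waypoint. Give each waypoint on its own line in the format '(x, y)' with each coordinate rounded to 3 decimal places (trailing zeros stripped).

Executing turtle program step by step:
Start: pos=(0,0), heading=0, pen down
FD 16: (0,0) -> (16,0) [heading=0, draw]
FD 2: (16,0) -> (18,0) [heading=0, draw]
FD 14: (18,0) -> (32,0) [heading=0, draw]
RT 180: heading 0 -> 180
BK 19: (32,0) -> (51,0) [heading=180, draw]
Final: pos=(51,0), heading=180, 4 segment(s) drawn
Waypoints (5 total):
(0, 0)
(16, 0)
(18, 0)
(32, 0)
(51, 0)

Answer: (0, 0)
(16, 0)
(18, 0)
(32, 0)
(51, 0)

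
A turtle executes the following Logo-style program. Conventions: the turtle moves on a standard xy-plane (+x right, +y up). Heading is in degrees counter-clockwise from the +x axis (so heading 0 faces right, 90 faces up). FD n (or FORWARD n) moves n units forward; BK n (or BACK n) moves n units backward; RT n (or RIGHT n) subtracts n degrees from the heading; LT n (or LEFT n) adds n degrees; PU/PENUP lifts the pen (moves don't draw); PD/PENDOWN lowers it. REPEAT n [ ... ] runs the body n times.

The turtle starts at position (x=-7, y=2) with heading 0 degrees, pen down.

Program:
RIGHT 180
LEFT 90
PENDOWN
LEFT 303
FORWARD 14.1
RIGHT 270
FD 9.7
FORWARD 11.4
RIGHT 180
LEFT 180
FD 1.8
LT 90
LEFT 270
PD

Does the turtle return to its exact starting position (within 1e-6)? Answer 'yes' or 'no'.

Executing turtle program step by step:
Start: pos=(-7,2), heading=0, pen down
RT 180: heading 0 -> 180
LT 90: heading 180 -> 270
PD: pen down
LT 303: heading 270 -> 213
FD 14.1: (-7,2) -> (-18.825,-5.679) [heading=213, draw]
RT 270: heading 213 -> 303
FD 9.7: (-18.825,-5.679) -> (-13.542,-13.815) [heading=303, draw]
FD 11.4: (-13.542,-13.815) -> (-7.333,-23.375) [heading=303, draw]
RT 180: heading 303 -> 123
LT 180: heading 123 -> 303
FD 1.8: (-7.333,-23.375) -> (-6.353,-24.885) [heading=303, draw]
LT 90: heading 303 -> 33
LT 270: heading 33 -> 303
PD: pen down
Final: pos=(-6.353,-24.885), heading=303, 4 segment(s) drawn

Start position: (-7, 2)
Final position: (-6.353, -24.885)
Distance = 26.893; >= 1e-6 -> NOT closed

Answer: no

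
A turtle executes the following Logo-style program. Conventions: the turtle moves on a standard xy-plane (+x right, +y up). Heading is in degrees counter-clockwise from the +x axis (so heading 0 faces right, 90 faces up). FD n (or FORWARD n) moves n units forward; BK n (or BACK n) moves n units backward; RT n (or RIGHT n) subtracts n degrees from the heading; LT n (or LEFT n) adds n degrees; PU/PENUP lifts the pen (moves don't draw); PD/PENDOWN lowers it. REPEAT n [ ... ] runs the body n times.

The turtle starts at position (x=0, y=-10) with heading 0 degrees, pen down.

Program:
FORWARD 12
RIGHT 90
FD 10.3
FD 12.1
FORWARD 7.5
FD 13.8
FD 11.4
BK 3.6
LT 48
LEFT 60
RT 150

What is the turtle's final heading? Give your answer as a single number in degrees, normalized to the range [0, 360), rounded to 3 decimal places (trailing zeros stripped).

Executing turtle program step by step:
Start: pos=(0,-10), heading=0, pen down
FD 12: (0,-10) -> (12,-10) [heading=0, draw]
RT 90: heading 0 -> 270
FD 10.3: (12,-10) -> (12,-20.3) [heading=270, draw]
FD 12.1: (12,-20.3) -> (12,-32.4) [heading=270, draw]
FD 7.5: (12,-32.4) -> (12,-39.9) [heading=270, draw]
FD 13.8: (12,-39.9) -> (12,-53.7) [heading=270, draw]
FD 11.4: (12,-53.7) -> (12,-65.1) [heading=270, draw]
BK 3.6: (12,-65.1) -> (12,-61.5) [heading=270, draw]
LT 48: heading 270 -> 318
LT 60: heading 318 -> 18
RT 150: heading 18 -> 228
Final: pos=(12,-61.5), heading=228, 7 segment(s) drawn

Answer: 228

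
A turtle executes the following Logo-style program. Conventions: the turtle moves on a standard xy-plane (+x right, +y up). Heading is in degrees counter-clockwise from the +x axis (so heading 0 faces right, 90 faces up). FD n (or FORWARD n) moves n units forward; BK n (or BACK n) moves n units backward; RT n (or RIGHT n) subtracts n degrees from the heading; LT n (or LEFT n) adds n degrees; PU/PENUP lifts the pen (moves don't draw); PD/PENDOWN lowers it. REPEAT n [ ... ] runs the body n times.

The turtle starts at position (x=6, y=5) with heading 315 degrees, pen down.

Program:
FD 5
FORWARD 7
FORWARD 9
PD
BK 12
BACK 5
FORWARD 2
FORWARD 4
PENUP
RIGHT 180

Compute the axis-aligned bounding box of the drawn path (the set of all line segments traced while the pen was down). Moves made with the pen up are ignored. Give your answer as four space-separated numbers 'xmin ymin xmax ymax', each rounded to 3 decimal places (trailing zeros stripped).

Executing turtle program step by step:
Start: pos=(6,5), heading=315, pen down
FD 5: (6,5) -> (9.536,1.464) [heading=315, draw]
FD 7: (9.536,1.464) -> (14.485,-3.485) [heading=315, draw]
FD 9: (14.485,-3.485) -> (20.849,-9.849) [heading=315, draw]
PD: pen down
BK 12: (20.849,-9.849) -> (12.364,-1.364) [heading=315, draw]
BK 5: (12.364,-1.364) -> (8.828,2.172) [heading=315, draw]
FD 2: (8.828,2.172) -> (10.243,0.757) [heading=315, draw]
FD 4: (10.243,0.757) -> (13.071,-2.071) [heading=315, draw]
PU: pen up
RT 180: heading 315 -> 135
Final: pos=(13.071,-2.071), heading=135, 7 segment(s) drawn

Segment endpoints: x in {6, 8.828, 9.536, 10.243, 12.364, 13.071, 14.485, 20.849}, y in {-9.849, -3.485, -2.071, -1.364, 0.757, 1.464, 2.172, 5}
xmin=6, ymin=-9.849, xmax=20.849, ymax=5

Answer: 6 -9.849 20.849 5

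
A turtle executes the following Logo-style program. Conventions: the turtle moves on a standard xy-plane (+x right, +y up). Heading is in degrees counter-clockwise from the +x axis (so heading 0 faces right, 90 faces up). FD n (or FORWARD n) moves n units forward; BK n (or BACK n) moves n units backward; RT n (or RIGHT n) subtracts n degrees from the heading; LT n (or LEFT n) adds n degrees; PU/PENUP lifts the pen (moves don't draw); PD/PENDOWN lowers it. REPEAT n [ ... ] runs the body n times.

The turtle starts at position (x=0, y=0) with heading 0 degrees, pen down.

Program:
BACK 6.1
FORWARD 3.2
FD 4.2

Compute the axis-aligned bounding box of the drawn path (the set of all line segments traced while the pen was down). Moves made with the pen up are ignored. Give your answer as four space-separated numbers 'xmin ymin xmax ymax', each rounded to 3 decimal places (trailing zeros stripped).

Answer: -6.1 0 1.3 0

Derivation:
Executing turtle program step by step:
Start: pos=(0,0), heading=0, pen down
BK 6.1: (0,0) -> (-6.1,0) [heading=0, draw]
FD 3.2: (-6.1,0) -> (-2.9,0) [heading=0, draw]
FD 4.2: (-2.9,0) -> (1.3,0) [heading=0, draw]
Final: pos=(1.3,0), heading=0, 3 segment(s) drawn

Segment endpoints: x in {-6.1, -2.9, 0, 1.3}, y in {0}
xmin=-6.1, ymin=0, xmax=1.3, ymax=0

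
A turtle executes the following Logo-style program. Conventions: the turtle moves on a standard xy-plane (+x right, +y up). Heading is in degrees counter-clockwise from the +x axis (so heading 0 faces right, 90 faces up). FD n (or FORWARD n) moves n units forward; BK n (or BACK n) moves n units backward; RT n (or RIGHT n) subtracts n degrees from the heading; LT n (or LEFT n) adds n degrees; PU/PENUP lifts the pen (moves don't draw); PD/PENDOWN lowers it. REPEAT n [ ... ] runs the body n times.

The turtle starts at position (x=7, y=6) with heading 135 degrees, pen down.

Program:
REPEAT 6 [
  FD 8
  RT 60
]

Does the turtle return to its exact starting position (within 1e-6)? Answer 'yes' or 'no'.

Executing turtle program step by step:
Start: pos=(7,6), heading=135, pen down
REPEAT 6 [
  -- iteration 1/6 --
  FD 8: (7,6) -> (1.343,11.657) [heading=135, draw]
  RT 60: heading 135 -> 75
  -- iteration 2/6 --
  FD 8: (1.343,11.657) -> (3.414,19.384) [heading=75, draw]
  RT 60: heading 75 -> 15
  -- iteration 3/6 --
  FD 8: (3.414,19.384) -> (11.141,21.455) [heading=15, draw]
  RT 60: heading 15 -> 315
  -- iteration 4/6 --
  FD 8: (11.141,21.455) -> (16.798,15.798) [heading=315, draw]
  RT 60: heading 315 -> 255
  -- iteration 5/6 --
  FD 8: (16.798,15.798) -> (14.727,8.071) [heading=255, draw]
  RT 60: heading 255 -> 195
  -- iteration 6/6 --
  FD 8: (14.727,8.071) -> (7,6) [heading=195, draw]
  RT 60: heading 195 -> 135
]
Final: pos=(7,6), heading=135, 6 segment(s) drawn

Start position: (7, 6)
Final position: (7, 6)
Distance = 0; < 1e-6 -> CLOSED

Answer: yes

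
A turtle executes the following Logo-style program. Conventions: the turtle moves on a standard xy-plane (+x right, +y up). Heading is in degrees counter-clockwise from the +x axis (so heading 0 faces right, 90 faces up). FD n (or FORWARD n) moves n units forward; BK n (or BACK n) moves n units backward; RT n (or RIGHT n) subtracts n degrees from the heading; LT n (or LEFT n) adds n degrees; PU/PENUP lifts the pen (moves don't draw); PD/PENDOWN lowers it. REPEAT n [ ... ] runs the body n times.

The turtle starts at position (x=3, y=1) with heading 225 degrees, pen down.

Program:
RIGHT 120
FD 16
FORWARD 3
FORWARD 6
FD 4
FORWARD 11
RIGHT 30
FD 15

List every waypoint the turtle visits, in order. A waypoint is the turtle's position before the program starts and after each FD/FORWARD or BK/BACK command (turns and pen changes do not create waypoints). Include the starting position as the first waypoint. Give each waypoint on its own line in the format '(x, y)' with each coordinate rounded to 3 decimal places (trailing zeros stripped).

Executing turtle program step by step:
Start: pos=(3,1), heading=225, pen down
RT 120: heading 225 -> 105
FD 16: (3,1) -> (-1.141,16.455) [heading=105, draw]
FD 3: (-1.141,16.455) -> (-1.918,19.353) [heading=105, draw]
FD 6: (-1.918,19.353) -> (-3.47,25.148) [heading=105, draw]
FD 4: (-3.47,25.148) -> (-4.506,29.012) [heading=105, draw]
FD 11: (-4.506,29.012) -> (-7.353,39.637) [heading=105, draw]
RT 30: heading 105 -> 75
FD 15: (-7.353,39.637) -> (-3.47,54.126) [heading=75, draw]
Final: pos=(-3.47,54.126), heading=75, 6 segment(s) drawn
Waypoints (7 total):
(3, 1)
(-1.141, 16.455)
(-1.918, 19.353)
(-3.47, 25.148)
(-4.506, 29.012)
(-7.353, 39.637)
(-3.47, 54.126)

Answer: (3, 1)
(-1.141, 16.455)
(-1.918, 19.353)
(-3.47, 25.148)
(-4.506, 29.012)
(-7.353, 39.637)
(-3.47, 54.126)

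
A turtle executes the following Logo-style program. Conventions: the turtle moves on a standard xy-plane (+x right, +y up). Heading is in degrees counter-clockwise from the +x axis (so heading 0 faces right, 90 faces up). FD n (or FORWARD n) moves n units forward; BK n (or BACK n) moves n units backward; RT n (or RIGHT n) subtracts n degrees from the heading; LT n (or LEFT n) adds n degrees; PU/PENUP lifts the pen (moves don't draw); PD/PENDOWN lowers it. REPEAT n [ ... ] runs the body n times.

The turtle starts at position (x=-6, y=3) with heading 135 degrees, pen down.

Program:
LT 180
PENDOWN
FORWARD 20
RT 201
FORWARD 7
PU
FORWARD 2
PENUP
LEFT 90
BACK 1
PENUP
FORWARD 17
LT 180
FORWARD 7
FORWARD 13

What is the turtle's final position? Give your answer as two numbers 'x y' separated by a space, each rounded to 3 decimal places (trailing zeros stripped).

Answer: 8.136 -1.293

Derivation:
Executing turtle program step by step:
Start: pos=(-6,3), heading=135, pen down
LT 180: heading 135 -> 315
PD: pen down
FD 20: (-6,3) -> (8.142,-11.142) [heading=315, draw]
RT 201: heading 315 -> 114
FD 7: (8.142,-11.142) -> (5.295,-4.747) [heading=114, draw]
PU: pen up
FD 2: (5.295,-4.747) -> (4.482,-2.92) [heading=114, move]
PU: pen up
LT 90: heading 114 -> 204
BK 1: (4.482,-2.92) -> (5.395,-2.513) [heading=204, move]
PU: pen up
FD 17: (5.395,-2.513) -> (-10.135,-9.428) [heading=204, move]
LT 180: heading 204 -> 24
FD 7: (-10.135,-9.428) -> (-3.74,-6.581) [heading=24, move]
FD 13: (-3.74,-6.581) -> (8.136,-1.293) [heading=24, move]
Final: pos=(8.136,-1.293), heading=24, 2 segment(s) drawn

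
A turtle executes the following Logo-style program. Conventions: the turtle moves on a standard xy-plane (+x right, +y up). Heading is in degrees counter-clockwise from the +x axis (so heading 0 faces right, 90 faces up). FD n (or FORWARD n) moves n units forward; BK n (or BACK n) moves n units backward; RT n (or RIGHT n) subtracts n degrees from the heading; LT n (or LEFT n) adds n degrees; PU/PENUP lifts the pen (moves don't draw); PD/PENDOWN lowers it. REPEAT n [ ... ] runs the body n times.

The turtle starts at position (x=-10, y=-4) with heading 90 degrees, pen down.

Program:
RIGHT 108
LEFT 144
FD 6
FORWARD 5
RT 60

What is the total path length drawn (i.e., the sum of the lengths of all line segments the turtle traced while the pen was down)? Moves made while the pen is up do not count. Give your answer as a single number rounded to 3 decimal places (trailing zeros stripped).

Answer: 11

Derivation:
Executing turtle program step by step:
Start: pos=(-10,-4), heading=90, pen down
RT 108: heading 90 -> 342
LT 144: heading 342 -> 126
FD 6: (-10,-4) -> (-13.527,0.854) [heading=126, draw]
FD 5: (-13.527,0.854) -> (-16.466,4.899) [heading=126, draw]
RT 60: heading 126 -> 66
Final: pos=(-16.466,4.899), heading=66, 2 segment(s) drawn

Segment lengths:
  seg 1: (-10,-4) -> (-13.527,0.854), length = 6
  seg 2: (-13.527,0.854) -> (-16.466,4.899), length = 5
Total = 11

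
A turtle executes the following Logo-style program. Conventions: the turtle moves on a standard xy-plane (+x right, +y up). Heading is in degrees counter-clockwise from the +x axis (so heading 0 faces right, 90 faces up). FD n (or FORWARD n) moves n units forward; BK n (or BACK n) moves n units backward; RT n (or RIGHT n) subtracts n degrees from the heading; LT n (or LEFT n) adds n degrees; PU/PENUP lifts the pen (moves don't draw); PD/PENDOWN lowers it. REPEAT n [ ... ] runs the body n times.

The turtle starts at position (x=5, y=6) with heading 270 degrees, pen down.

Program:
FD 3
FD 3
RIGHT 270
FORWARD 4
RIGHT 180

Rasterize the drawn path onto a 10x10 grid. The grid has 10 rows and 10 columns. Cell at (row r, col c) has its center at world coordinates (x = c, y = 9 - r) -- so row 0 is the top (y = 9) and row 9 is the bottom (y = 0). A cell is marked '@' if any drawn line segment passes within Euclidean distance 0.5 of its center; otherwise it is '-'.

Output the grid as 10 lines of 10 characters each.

Segment 0: (5,6) -> (5,3)
Segment 1: (5,3) -> (5,0)
Segment 2: (5,0) -> (9,0)

Answer: ----------
----------
----------
-----@----
-----@----
-----@----
-----@----
-----@----
-----@----
-----@@@@@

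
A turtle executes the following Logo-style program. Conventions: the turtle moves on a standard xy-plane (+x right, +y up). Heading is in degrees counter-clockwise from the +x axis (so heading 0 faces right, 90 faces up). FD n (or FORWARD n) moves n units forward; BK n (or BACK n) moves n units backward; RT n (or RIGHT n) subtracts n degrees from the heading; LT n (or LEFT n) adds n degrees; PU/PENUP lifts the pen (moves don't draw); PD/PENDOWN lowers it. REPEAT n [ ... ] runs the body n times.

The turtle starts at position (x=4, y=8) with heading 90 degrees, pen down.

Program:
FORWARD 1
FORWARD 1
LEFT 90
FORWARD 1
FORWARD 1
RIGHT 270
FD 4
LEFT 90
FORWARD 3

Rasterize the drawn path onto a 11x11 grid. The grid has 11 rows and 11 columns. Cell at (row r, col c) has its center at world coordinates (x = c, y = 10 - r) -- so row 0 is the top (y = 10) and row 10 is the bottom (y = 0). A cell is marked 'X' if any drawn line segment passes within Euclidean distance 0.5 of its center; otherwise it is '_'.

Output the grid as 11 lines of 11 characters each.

Answer: __XXX______
__X_X______
__X_X______
__X________
__XXXX_____
___________
___________
___________
___________
___________
___________

Derivation:
Segment 0: (4,8) -> (4,9)
Segment 1: (4,9) -> (4,10)
Segment 2: (4,10) -> (3,10)
Segment 3: (3,10) -> (2,10)
Segment 4: (2,10) -> (2,6)
Segment 5: (2,6) -> (5,6)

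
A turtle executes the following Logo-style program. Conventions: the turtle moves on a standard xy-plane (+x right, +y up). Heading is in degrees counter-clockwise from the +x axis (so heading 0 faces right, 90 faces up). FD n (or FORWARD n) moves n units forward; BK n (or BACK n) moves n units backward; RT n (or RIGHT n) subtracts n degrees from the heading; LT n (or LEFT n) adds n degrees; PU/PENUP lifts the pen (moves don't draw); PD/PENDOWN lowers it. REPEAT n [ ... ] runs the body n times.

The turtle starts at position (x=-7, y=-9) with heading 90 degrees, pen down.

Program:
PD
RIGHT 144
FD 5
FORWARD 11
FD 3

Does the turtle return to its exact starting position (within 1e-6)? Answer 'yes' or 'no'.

Executing turtle program step by step:
Start: pos=(-7,-9), heading=90, pen down
PD: pen down
RT 144: heading 90 -> 306
FD 5: (-7,-9) -> (-4.061,-13.045) [heading=306, draw]
FD 11: (-4.061,-13.045) -> (2.405,-21.944) [heading=306, draw]
FD 3: (2.405,-21.944) -> (4.168,-24.371) [heading=306, draw]
Final: pos=(4.168,-24.371), heading=306, 3 segment(s) drawn

Start position: (-7, -9)
Final position: (4.168, -24.371)
Distance = 19; >= 1e-6 -> NOT closed

Answer: no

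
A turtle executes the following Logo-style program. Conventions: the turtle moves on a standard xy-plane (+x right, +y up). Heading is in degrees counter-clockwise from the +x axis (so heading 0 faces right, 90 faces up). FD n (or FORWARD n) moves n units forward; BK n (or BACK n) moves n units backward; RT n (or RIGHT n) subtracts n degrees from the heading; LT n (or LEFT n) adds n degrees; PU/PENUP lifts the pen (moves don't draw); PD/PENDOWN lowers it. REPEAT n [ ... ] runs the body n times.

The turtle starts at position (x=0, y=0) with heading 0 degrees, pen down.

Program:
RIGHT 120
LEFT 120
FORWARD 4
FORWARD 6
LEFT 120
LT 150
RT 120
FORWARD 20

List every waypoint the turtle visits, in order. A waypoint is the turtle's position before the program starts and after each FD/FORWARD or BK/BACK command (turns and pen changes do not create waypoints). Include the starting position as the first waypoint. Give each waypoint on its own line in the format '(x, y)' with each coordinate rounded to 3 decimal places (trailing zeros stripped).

Answer: (0, 0)
(4, 0)
(10, 0)
(-7.321, 10)

Derivation:
Executing turtle program step by step:
Start: pos=(0,0), heading=0, pen down
RT 120: heading 0 -> 240
LT 120: heading 240 -> 0
FD 4: (0,0) -> (4,0) [heading=0, draw]
FD 6: (4,0) -> (10,0) [heading=0, draw]
LT 120: heading 0 -> 120
LT 150: heading 120 -> 270
RT 120: heading 270 -> 150
FD 20: (10,0) -> (-7.321,10) [heading=150, draw]
Final: pos=(-7.321,10), heading=150, 3 segment(s) drawn
Waypoints (4 total):
(0, 0)
(4, 0)
(10, 0)
(-7.321, 10)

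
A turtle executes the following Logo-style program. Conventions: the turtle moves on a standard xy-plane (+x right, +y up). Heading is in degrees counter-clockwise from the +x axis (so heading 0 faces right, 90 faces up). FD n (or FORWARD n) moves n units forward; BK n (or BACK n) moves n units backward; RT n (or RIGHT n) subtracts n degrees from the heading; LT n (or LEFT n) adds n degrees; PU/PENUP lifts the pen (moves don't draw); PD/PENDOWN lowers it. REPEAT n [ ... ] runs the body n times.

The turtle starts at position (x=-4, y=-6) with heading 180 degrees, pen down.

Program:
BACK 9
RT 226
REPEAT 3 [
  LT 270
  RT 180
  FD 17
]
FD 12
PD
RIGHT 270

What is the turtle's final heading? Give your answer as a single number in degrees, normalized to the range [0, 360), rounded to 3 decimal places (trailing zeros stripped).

Answer: 314

Derivation:
Executing turtle program step by step:
Start: pos=(-4,-6), heading=180, pen down
BK 9: (-4,-6) -> (5,-6) [heading=180, draw]
RT 226: heading 180 -> 314
REPEAT 3 [
  -- iteration 1/3 --
  LT 270: heading 314 -> 224
  RT 180: heading 224 -> 44
  FD 17: (5,-6) -> (17.229,5.809) [heading=44, draw]
  -- iteration 2/3 --
  LT 270: heading 44 -> 314
  RT 180: heading 314 -> 134
  FD 17: (17.229,5.809) -> (5.42,18.038) [heading=134, draw]
  -- iteration 3/3 --
  LT 270: heading 134 -> 44
  RT 180: heading 44 -> 224
  FD 17: (5.42,18.038) -> (-6.809,6.229) [heading=224, draw]
]
FD 12: (-6.809,6.229) -> (-15.441,-2.107) [heading=224, draw]
PD: pen down
RT 270: heading 224 -> 314
Final: pos=(-15.441,-2.107), heading=314, 5 segment(s) drawn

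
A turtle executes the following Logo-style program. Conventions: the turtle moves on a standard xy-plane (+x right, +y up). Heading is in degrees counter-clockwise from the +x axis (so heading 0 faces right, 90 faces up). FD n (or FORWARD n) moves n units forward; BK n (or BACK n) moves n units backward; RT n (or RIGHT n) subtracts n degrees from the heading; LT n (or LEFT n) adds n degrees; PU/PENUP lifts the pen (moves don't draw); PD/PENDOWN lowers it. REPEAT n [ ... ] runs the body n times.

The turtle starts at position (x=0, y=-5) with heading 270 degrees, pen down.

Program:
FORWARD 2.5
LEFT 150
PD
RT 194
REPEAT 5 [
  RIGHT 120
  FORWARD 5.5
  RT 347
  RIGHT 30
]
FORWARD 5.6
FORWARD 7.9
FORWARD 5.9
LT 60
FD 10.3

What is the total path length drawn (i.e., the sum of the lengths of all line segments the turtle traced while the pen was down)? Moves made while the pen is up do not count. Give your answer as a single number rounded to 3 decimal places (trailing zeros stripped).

Executing turtle program step by step:
Start: pos=(0,-5), heading=270, pen down
FD 2.5: (0,-5) -> (0,-7.5) [heading=270, draw]
LT 150: heading 270 -> 60
PD: pen down
RT 194: heading 60 -> 226
REPEAT 5 [
  -- iteration 1/5 --
  RT 120: heading 226 -> 106
  FD 5.5: (0,-7.5) -> (-1.516,-2.213) [heading=106, draw]
  RT 347: heading 106 -> 119
  RT 30: heading 119 -> 89
  -- iteration 2/5 --
  RT 120: heading 89 -> 329
  FD 5.5: (-1.516,-2.213) -> (3.198,-5.046) [heading=329, draw]
  RT 347: heading 329 -> 342
  RT 30: heading 342 -> 312
  -- iteration 3/5 --
  RT 120: heading 312 -> 192
  FD 5.5: (3.198,-5.046) -> (-2.181,-6.189) [heading=192, draw]
  RT 347: heading 192 -> 205
  RT 30: heading 205 -> 175
  -- iteration 4/5 --
  RT 120: heading 175 -> 55
  FD 5.5: (-2.181,-6.189) -> (0.973,-1.684) [heading=55, draw]
  RT 347: heading 55 -> 68
  RT 30: heading 68 -> 38
  -- iteration 5/5 --
  RT 120: heading 38 -> 278
  FD 5.5: (0.973,-1.684) -> (1.739,-7.13) [heading=278, draw]
  RT 347: heading 278 -> 291
  RT 30: heading 291 -> 261
]
FD 5.6: (1.739,-7.13) -> (0.863,-12.661) [heading=261, draw]
FD 7.9: (0.863,-12.661) -> (-0.373,-20.464) [heading=261, draw]
FD 5.9: (-0.373,-20.464) -> (-1.296,-26.292) [heading=261, draw]
LT 60: heading 261 -> 321
FD 10.3: (-1.296,-26.292) -> (6.709,-32.774) [heading=321, draw]
Final: pos=(6.709,-32.774), heading=321, 10 segment(s) drawn

Segment lengths:
  seg 1: (0,-5) -> (0,-7.5), length = 2.5
  seg 2: (0,-7.5) -> (-1.516,-2.213), length = 5.5
  seg 3: (-1.516,-2.213) -> (3.198,-5.046), length = 5.5
  seg 4: (3.198,-5.046) -> (-2.181,-6.189), length = 5.5
  seg 5: (-2.181,-6.189) -> (0.973,-1.684), length = 5.5
  seg 6: (0.973,-1.684) -> (1.739,-7.13), length = 5.5
  seg 7: (1.739,-7.13) -> (0.863,-12.661), length = 5.6
  seg 8: (0.863,-12.661) -> (-0.373,-20.464), length = 7.9
  seg 9: (-0.373,-20.464) -> (-1.296,-26.292), length = 5.9
  seg 10: (-1.296,-26.292) -> (6.709,-32.774), length = 10.3
Total = 59.7

Answer: 59.7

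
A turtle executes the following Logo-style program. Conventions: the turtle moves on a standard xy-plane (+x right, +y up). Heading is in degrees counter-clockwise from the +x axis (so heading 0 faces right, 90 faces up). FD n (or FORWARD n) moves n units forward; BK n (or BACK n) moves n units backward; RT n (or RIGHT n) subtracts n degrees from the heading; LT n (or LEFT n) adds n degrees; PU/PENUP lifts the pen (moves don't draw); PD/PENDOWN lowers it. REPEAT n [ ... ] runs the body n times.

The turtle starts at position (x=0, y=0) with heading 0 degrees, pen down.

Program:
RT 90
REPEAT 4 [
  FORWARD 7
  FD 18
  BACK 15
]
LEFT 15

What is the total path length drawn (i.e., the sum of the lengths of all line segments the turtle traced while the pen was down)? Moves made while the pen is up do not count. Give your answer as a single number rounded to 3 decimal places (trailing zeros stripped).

Answer: 160

Derivation:
Executing turtle program step by step:
Start: pos=(0,0), heading=0, pen down
RT 90: heading 0 -> 270
REPEAT 4 [
  -- iteration 1/4 --
  FD 7: (0,0) -> (0,-7) [heading=270, draw]
  FD 18: (0,-7) -> (0,-25) [heading=270, draw]
  BK 15: (0,-25) -> (0,-10) [heading=270, draw]
  -- iteration 2/4 --
  FD 7: (0,-10) -> (0,-17) [heading=270, draw]
  FD 18: (0,-17) -> (0,-35) [heading=270, draw]
  BK 15: (0,-35) -> (0,-20) [heading=270, draw]
  -- iteration 3/4 --
  FD 7: (0,-20) -> (0,-27) [heading=270, draw]
  FD 18: (0,-27) -> (0,-45) [heading=270, draw]
  BK 15: (0,-45) -> (0,-30) [heading=270, draw]
  -- iteration 4/4 --
  FD 7: (0,-30) -> (0,-37) [heading=270, draw]
  FD 18: (0,-37) -> (0,-55) [heading=270, draw]
  BK 15: (0,-55) -> (0,-40) [heading=270, draw]
]
LT 15: heading 270 -> 285
Final: pos=(0,-40), heading=285, 12 segment(s) drawn

Segment lengths:
  seg 1: (0,0) -> (0,-7), length = 7
  seg 2: (0,-7) -> (0,-25), length = 18
  seg 3: (0,-25) -> (0,-10), length = 15
  seg 4: (0,-10) -> (0,-17), length = 7
  seg 5: (0,-17) -> (0,-35), length = 18
  seg 6: (0,-35) -> (0,-20), length = 15
  seg 7: (0,-20) -> (0,-27), length = 7
  seg 8: (0,-27) -> (0,-45), length = 18
  seg 9: (0,-45) -> (0,-30), length = 15
  seg 10: (0,-30) -> (0,-37), length = 7
  seg 11: (0,-37) -> (0,-55), length = 18
  seg 12: (0,-55) -> (0,-40), length = 15
Total = 160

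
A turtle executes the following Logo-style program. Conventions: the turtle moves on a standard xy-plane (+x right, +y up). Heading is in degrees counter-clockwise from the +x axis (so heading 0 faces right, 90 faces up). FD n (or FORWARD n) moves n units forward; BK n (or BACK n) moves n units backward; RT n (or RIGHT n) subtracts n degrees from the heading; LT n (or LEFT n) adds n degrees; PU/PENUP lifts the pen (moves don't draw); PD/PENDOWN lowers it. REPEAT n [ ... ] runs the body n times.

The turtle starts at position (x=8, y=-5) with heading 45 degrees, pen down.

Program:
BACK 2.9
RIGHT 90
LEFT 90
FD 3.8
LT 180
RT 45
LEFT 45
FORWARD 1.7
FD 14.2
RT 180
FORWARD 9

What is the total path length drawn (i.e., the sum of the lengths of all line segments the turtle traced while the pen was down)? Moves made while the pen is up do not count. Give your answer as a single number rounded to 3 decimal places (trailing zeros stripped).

Answer: 31.6

Derivation:
Executing turtle program step by step:
Start: pos=(8,-5), heading=45, pen down
BK 2.9: (8,-5) -> (5.949,-7.051) [heading=45, draw]
RT 90: heading 45 -> 315
LT 90: heading 315 -> 45
FD 3.8: (5.949,-7.051) -> (8.636,-4.364) [heading=45, draw]
LT 180: heading 45 -> 225
RT 45: heading 225 -> 180
LT 45: heading 180 -> 225
FD 1.7: (8.636,-4.364) -> (7.434,-5.566) [heading=225, draw]
FD 14.2: (7.434,-5.566) -> (-2.607,-15.607) [heading=225, draw]
RT 180: heading 225 -> 45
FD 9: (-2.607,-15.607) -> (3.757,-9.243) [heading=45, draw]
Final: pos=(3.757,-9.243), heading=45, 5 segment(s) drawn

Segment lengths:
  seg 1: (8,-5) -> (5.949,-7.051), length = 2.9
  seg 2: (5.949,-7.051) -> (8.636,-4.364), length = 3.8
  seg 3: (8.636,-4.364) -> (7.434,-5.566), length = 1.7
  seg 4: (7.434,-5.566) -> (-2.607,-15.607), length = 14.2
  seg 5: (-2.607,-15.607) -> (3.757,-9.243), length = 9
Total = 31.6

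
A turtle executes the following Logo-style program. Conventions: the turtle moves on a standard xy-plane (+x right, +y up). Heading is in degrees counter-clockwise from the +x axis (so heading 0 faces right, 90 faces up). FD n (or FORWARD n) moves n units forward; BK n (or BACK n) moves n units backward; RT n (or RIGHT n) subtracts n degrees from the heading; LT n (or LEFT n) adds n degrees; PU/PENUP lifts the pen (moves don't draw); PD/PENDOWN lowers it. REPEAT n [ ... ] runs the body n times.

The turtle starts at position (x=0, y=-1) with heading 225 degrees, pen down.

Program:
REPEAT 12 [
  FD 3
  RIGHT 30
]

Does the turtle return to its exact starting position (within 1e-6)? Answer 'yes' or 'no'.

Executing turtle program step by step:
Start: pos=(0,-1), heading=225, pen down
REPEAT 12 [
  -- iteration 1/12 --
  FD 3: (0,-1) -> (-2.121,-3.121) [heading=225, draw]
  RT 30: heading 225 -> 195
  -- iteration 2/12 --
  FD 3: (-2.121,-3.121) -> (-5.019,-3.898) [heading=195, draw]
  RT 30: heading 195 -> 165
  -- iteration 3/12 --
  FD 3: (-5.019,-3.898) -> (-7.917,-3.121) [heading=165, draw]
  RT 30: heading 165 -> 135
  -- iteration 4/12 --
  FD 3: (-7.917,-3.121) -> (-10.038,-1) [heading=135, draw]
  RT 30: heading 135 -> 105
  -- iteration 5/12 --
  FD 3: (-10.038,-1) -> (-10.815,1.898) [heading=105, draw]
  RT 30: heading 105 -> 75
  -- iteration 6/12 --
  FD 3: (-10.815,1.898) -> (-10.038,4.796) [heading=75, draw]
  RT 30: heading 75 -> 45
  -- iteration 7/12 --
  FD 3: (-10.038,4.796) -> (-7.917,6.917) [heading=45, draw]
  RT 30: heading 45 -> 15
  -- iteration 8/12 --
  FD 3: (-7.917,6.917) -> (-5.019,7.693) [heading=15, draw]
  RT 30: heading 15 -> 345
  -- iteration 9/12 --
  FD 3: (-5.019,7.693) -> (-2.121,6.917) [heading=345, draw]
  RT 30: heading 345 -> 315
  -- iteration 10/12 --
  FD 3: (-2.121,6.917) -> (0,4.796) [heading=315, draw]
  RT 30: heading 315 -> 285
  -- iteration 11/12 --
  FD 3: (0,4.796) -> (0.776,1.898) [heading=285, draw]
  RT 30: heading 285 -> 255
  -- iteration 12/12 --
  FD 3: (0.776,1.898) -> (0,-1) [heading=255, draw]
  RT 30: heading 255 -> 225
]
Final: pos=(0,-1), heading=225, 12 segment(s) drawn

Start position: (0, -1)
Final position: (0, -1)
Distance = 0; < 1e-6 -> CLOSED

Answer: yes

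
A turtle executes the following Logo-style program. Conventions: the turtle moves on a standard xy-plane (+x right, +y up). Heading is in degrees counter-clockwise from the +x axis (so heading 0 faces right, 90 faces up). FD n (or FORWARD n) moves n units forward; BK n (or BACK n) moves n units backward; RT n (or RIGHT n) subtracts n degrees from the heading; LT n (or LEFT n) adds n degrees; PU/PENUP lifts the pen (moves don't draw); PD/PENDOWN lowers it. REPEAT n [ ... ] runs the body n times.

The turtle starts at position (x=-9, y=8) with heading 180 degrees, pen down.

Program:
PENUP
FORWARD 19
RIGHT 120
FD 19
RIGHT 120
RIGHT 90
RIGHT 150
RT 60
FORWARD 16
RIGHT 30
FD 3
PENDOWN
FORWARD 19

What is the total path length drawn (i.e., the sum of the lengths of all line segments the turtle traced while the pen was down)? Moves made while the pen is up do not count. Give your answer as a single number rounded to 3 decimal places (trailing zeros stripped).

Answer: 19

Derivation:
Executing turtle program step by step:
Start: pos=(-9,8), heading=180, pen down
PU: pen up
FD 19: (-9,8) -> (-28,8) [heading=180, move]
RT 120: heading 180 -> 60
FD 19: (-28,8) -> (-18.5,24.454) [heading=60, move]
RT 120: heading 60 -> 300
RT 90: heading 300 -> 210
RT 150: heading 210 -> 60
RT 60: heading 60 -> 0
FD 16: (-18.5,24.454) -> (-2.5,24.454) [heading=0, move]
RT 30: heading 0 -> 330
FD 3: (-2.5,24.454) -> (0.098,22.954) [heading=330, move]
PD: pen down
FD 19: (0.098,22.954) -> (16.553,13.454) [heading=330, draw]
Final: pos=(16.553,13.454), heading=330, 1 segment(s) drawn

Segment lengths:
  seg 1: (0.098,22.954) -> (16.553,13.454), length = 19
Total = 19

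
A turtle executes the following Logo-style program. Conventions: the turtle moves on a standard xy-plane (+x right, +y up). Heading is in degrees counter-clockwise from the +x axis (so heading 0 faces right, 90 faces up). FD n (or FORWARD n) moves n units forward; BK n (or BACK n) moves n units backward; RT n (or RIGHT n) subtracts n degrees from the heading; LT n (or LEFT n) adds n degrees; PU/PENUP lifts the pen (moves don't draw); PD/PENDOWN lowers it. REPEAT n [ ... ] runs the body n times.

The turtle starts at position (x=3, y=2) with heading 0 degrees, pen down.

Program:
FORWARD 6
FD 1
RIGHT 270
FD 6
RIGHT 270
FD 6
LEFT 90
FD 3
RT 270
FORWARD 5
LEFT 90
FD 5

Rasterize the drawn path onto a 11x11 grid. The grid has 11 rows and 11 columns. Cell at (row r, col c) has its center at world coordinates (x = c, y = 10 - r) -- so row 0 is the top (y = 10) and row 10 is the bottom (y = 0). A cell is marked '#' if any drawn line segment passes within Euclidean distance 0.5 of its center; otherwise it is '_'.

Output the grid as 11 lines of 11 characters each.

Segment 0: (3,2) -> (9,2)
Segment 1: (9,2) -> (10,2)
Segment 2: (10,2) -> (10,8)
Segment 3: (10,8) -> (4,8)
Segment 4: (4,8) -> (4,5)
Segment 5: (4,5) -> (9,5)
Segment 6: (9,5) -> (9,10)

Answer: _________#_
_________#_
____#######
____#____##
____#____##
____#######
__________#
__________#
___########
___________
___________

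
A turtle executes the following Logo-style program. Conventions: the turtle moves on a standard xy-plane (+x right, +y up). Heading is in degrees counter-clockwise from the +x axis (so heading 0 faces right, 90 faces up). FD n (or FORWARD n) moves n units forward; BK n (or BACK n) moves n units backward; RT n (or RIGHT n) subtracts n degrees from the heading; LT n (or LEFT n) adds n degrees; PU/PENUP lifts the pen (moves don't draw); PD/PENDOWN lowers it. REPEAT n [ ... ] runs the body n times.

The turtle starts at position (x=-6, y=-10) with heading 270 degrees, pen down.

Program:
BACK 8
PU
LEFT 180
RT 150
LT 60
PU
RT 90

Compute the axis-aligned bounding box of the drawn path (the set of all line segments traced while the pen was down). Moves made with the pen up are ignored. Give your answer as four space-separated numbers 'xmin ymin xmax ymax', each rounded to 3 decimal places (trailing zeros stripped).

Executing turtle program step by step:
Start: pos=(-6,-10), heading=270, pen down
BK 8: (-6,-10) -> (-6,-2) [heading=270, draw]
PU: pen up
LT 180: heading 270 -> 90
RT 150: heading 90 -> 300
LT 60: heading 300 -> 0
PU: pen up
RT 90: heading 0 -> 270
Final: pos=(-6,-2), heading=270, 1 segment(s) drawn

Segment endpoints: x in {-6, -6}, y in {-10, -2}
xmin=-6, ymin=-10, xmax=-6, ymax=-2

Answer: -6 -10 -6 -2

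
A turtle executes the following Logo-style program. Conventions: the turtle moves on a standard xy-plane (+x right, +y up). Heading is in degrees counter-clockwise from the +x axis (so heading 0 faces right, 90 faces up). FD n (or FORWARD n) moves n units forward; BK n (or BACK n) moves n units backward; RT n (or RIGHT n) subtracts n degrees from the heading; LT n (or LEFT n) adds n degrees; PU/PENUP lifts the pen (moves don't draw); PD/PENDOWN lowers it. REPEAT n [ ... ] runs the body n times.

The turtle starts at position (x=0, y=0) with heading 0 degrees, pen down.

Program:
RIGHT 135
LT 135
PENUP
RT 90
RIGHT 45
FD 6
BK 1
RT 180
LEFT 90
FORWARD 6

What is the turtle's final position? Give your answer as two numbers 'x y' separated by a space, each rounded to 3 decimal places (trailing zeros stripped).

Answer: -7.778 0.707

Derivation:
Executing turtle program step by step:
Start: pos=(0,0), heading=0, pen down
RT 135: heading 0 -> 225
LT 135: heading 225 -> 0
PU: pen up
RT 90: heading 0 -> 270
RT 45: heading 270 -> 225
FD 6: (0,0) -> (-4.243,-4.243) [heading=225, move]
BK 1: (-4.243,-4.243) -> (-3.536,-3.536) [heading=225, move]
RT 180: heading 225 -> 45
LT 90: heading 45 -> 135
FD 6: (-3.536,-3.536) -> (-7.778,0.707) [heading=135, move]
Final: pos=(-7.778,0.707), heading=135, 0 segment(s) drawn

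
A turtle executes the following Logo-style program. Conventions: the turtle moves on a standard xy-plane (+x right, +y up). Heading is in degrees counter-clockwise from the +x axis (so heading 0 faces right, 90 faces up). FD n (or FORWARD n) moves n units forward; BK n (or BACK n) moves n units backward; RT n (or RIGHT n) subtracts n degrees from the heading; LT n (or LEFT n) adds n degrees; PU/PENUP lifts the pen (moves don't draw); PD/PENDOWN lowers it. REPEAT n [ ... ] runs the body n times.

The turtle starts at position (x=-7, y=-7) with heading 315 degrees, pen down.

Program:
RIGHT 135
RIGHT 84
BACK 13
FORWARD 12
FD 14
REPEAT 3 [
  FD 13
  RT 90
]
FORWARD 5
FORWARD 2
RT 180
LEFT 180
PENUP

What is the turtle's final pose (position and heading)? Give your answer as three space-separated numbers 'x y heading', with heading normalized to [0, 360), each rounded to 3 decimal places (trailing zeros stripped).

Executing turtle program step by step:
Start: pos=(-7,-7), heading=315, pen down
RT 135: heading 315 -> 180
RT 84: heading 180 -> 96
BK 13: (-7,-7) -> (-5.641,-19.929) [heading=96, draw]
FD 12: (-5.641,-19.929) -> (-6.895,-7.995) [heading=96, draw]
FD 14: (-6.895,-7.995) -> (-8.359,5.929) [heading=96, draw]
REPEAT 3 [
  -- iteration 1/3 --
  FD 13: (-8.359,5.929) -> (-9.718,18.858) [heading=96, draw]
  RT 90: heading 96 -> 6
  -- iteration 2/3 --
  FD 13: (-9.718,18.858) -> (3.211,20.216) [heading=6, draw]
  RT 90: heading 6 -> 276
  -- iteration 3/3 --
  FD 13: (3.211,20.216) -> (4.57,7.288) [heading=276, draw]
  RT 90: heading 276 -> 186
]
FD 5: (4.57,7.288) -> (-0.403,6.765) [heading=186, draw]
FD 2: (-0.403,6.765) -> (-2.392,6.556) [heading=186, draw]
RT 180: heading 186 -> 6
LT 180: heading 6 -> 186
PU: pen up
Final: pos=(-2.392,6.556), heading=186, 8 segment(s) drawn

Answer: -2.392 6.556 186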